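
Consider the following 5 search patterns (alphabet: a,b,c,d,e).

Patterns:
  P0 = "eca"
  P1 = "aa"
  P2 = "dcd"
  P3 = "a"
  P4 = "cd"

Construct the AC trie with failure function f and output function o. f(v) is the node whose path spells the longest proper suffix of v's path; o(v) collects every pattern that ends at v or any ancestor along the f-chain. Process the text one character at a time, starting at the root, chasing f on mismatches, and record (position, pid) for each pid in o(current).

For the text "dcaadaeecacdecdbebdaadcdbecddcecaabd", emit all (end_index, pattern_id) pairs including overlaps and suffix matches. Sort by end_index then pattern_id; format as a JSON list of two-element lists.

Build automaton:
Trie nodes:
  n0 'ε': a→4 c→9 d→6 e→1
  n1 'e': c→2
  n2 'ec': a→3
  n3 'eca': ·  [P0 ends]
  n4 'a': a→5  [P3 ends]
  n5 'aa': ·  [P1 ends]
  n6 'd': c→7
  n7 'dc': d→8
  n8 'dcd': ·  [P2 ends]
  n9 'c': d→10
  n10 'cd': ·  [P4 ends]

Failure links (BFS by depth):
  fail(1) 'e': from fail(0)=0 chase 'e': 0 ⇒ 0;  out=∅∪out(0)=∅
  fail(4) 'a': from fail(0)=0 chase 'a': 0 ⇒ 0;  out={3}∪out(0)={3}
  fail(6) 'd': from fail(0)=0 chase 'd': 0 ⇒ 0;  out=∅∪out(0)=∅
  fail(9) 'c': from fail(0)=0 chase 'c': 0 ⇒ 0;  out=∅∪out(0)=∅
  fail(2) 'ec': from fail(1)=0 chase 'c': 0 ⇒ 9;  out=∅∪out(9)=∅
  fail(5) 'aa': from fail(4)=0 chase 'a': 0 ⇒ 4;  out={1}∪out(4)={1,3}
  fail(7) 'dc': from fail(6)=0 chase 'c': 0 ⇒ 9;  out=∅∪out(9)=∅
  fail(10) 'cd': from fail(9)=0 chase 'd': 0 ⇒ 6;  out={4}∪out(6)={4}
  fail(3) 'eca': from fail(2)=9 chase 'a': 9→0 ⇒ 4;  out={0}∪out(4)={0,3}
  fail(8) 'dcd': from fail(7)=9 chase 'd': 9 ⇒ 10;  out={2}∪out(10)={2,4}

Run:
pos 0 'd': at 6
pos 1 'c': at 7
pos 2 'a': at 4 ·f  emit P3@[2:2]
pos 3 'a': at 5  emit P1@[2:3],P3@[3:3]
pos 4 'd': at 6 ·f
pos 5 'a': at 4 ·f  emit P3@[5:5]
pos 6 'e': at 1 ·f
pos 7 'e': at 1 ·f
pos 8 'c': at 2
pos 9 'a': at 3  emit P0@[7:9],P3@[9:9]
pos 10 'c': at 9 ·f
pos 11 'd': at 10  emit P4@[10:11]
pos 12 'e': at 1 ·f
pos 13 'c': at 2
pos 14 'd': at 10 ·f  emit P4@[13:14]
pos 15 'b': at 0 ·f
pos 16 'e': at 1
pos 17 'b': at 0 ·f
pos 18 'd': at 6
pos 19 'a': at 4 ·f  emit P3@[19:19]
pos 20 'a': at 5  emit P1@[19:20],P3@[20:20]
pos 21 'd': at 6 ·f
pos 22 'c': at 7
pos 23 'd': at 8  emit P2@[21:23],P4@[22:23]
pos 24 'b': at 0 ·f
pos 25 'e': at 1
pos 26 'c': at 2
pos 27 'd': at 10 ·f  emit P4@[26:27]
pos 28 'd': at 6 ·f
pos 29 'c': at 7
pos 30 'e': at 1 ·f
pos 31 'c': at 2
pos 32 'a': at 3  emit P0@[30:32],P3@[32:32]
pos 33 'a': at 5 ·f  emit P1@[32:33],P3@[33:33]
pos 34 'b': at 0 ·f
pos 35 'd': at 6

Result: [[2,3],[3,1],[3,3],[5,3],[9,0],[9,3],[11,4],[14,4],[19,3],[20,1],[20,3],[23,2],[23,4],[27,4],[32,0],[32,3],[33,1],[33,3]]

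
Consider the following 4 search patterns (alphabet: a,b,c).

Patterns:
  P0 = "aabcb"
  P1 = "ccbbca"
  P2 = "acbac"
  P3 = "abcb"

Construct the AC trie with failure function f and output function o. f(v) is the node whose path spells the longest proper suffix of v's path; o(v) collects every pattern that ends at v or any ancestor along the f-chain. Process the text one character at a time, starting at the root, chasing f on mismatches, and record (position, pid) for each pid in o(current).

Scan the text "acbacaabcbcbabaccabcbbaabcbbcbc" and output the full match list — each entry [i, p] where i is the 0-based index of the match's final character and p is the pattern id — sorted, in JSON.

Build automaton:
Trie (insert patterns):
  0='ε' goto a→1 c→6
  1='a' goto a→2 b→16 c→12
  2='aa' goto b→3
  3='aab' goto c→4
  4='aabc' goto b→5
  5='aabcb' goto ·  ←P0
  6='c' goto c→7
  7='cc' goto b→8
  8='ccb' goto b→9
  9='ccbb' goto c→10
  10='ccbbc' goto a→11
  11='ccbbca' goto ·  ←P1
  12='ac' goto b→13
  13='acb' goto a→14
  14='acba' goto c→15
  15='acbac' goto ·  ←P2
  16='ab' goto c→17
  17='abc' goto b→18
  18='abcb' goto ·  ←P3

Failure links (BFS by depth):
  fail(1) 'a': from fail(0)=0 chase 'a': 0 ⇒ 0;  out=∅∪out(0)=∅
  fail(6) 'c': from fail(0)=0 chase 'c': 0 ⇒ 0;  out=∅∪out(0)=∅
  fail(2) 'aa': from fail(1)=0 chase 'a': 0 ⇒ 1;  out=∅∪out(1)=∅
  fail(7) 'cc': from fail(6)=0 chase 'c': 0 ⇒ 6;  out=∅∪out(6)=∅
  fail(12) 'ac': from fail(1)=0 chase 'c': 0 ⇒ 6;  out=∅∪out(6)=∅
  fail(16) 'ab': from fail(1)=0 chase 'b': 0 ⇒ 0;  out=∅∪out(0)=∅
  fail(3) 'aab': from fail(2)=1 chase 'b': 1 ⇒ 16;  out=∅∪out(16)=∅
  fail(8) 'ccb': from fail(7)=6 chase 'b': 6→0 ⇒ 0;  out=∅∪out(0)=∅
  fail(13) 'acb': from fail(12)=6 chase 'b': 6→0 ⇒ 0;  out=∅∪out(0)=∅
  fail(17) 'abc': from fail(16)=0 chase 'c': 0 ⇒ 6;  out=∅∪out(6)=∅
  fail(4) 'aabc': from fail(3)=16 chase 'c': 16 ⇒ 17;  out=∅∪out(17)=∅
  fail(9) 'ccbb': from fail(8)=0 chase 'b': 0 ⇒ 0;  out=∅∪out(0)=∅
  fail(14) 'acba': from fail(13)=0 chase 'a': 0 ⇒ 1;  out=∅∪out(1)=∅
  fail(18) 'abcb': from fail(17)=6 chase 'b': 6→0 ⇒ 0;  out={3}∪out(0)={3}
  fail(5) 'aabcb': from fail(4)=17 chase 'b': 17 ⇒ 18;  out={0}∪out(18)={0,3}
  fail(10) 'ccbbc': from fail(9)=0 chase 'c': 0 ⇒ 6;  out=∅∪out(6)=∅
  fail(15) 'acbac': from fail(14)=1 chase 'c': 1 ⇒ 12;  out={2}∪out(12)={2}
  fail(11) 'ccbbca': from fail(10)=6 chase 'a': 6→0 ⇒ 1;  out={1}∪out(1)={1}

Scan:
[0] read 'a'  n0⇒n1
[1] read 'c'  n1⇒n12
[2] read 'b'  n12⇒n13
[3] read 'a'  n13⇒n14
[4] read 'c'  n14⇒n15  → match P2@[0:4]
[5] read 'a'  n15⇒n1 (fail-walked)
[6] read 'a'  n1⇒n2
[7] read 'b'  n2⇒n3
[8] read 'c'  n3⇒n4
[9] read 'b'  n4⇒n5  → match P0@[5:9],P3@[6:9]
[10] read 'c'  n5⇒n6 (fail-walked)
[11] read 'b'  n6⇒n0 (fail-walked)
[12] read 'a'  n0⇒n1
[13] read 'b'  n1⇒n16
[14] read 'a'  n16⇒n1 (fail-walked)
[15] read 'c'  n1⇒n12
[16] read 'c'  n12⇒n7 (fail-walked)
[17] read 'a'  n7⇒n1 (fail-walked)
[18] read 'b'  n1⇒n16
[19] read 'c'  n16⇒n17
[20] read 'b'  n17⇒n18  → match P3@[17:20]
[21] read 'b'  n18⇒n0 (fail-walked)
[22] read 'a'  n0⇒n1
[23] read 'a'  n1⇒n2
[24] read 'b'  n2⇒n3
[25] read 'c'  n3⇒n4
[26] read 'b'  n4⇒n5  → match P0@[22:26],P3@[23:26]
[27] read 'b'  n5⇒n0 (fail-walked)
[28] read 'c'  n0⇒n6
[29] read 'b'  n6⇒n0 (fail-walked)
[30] read 'c'  n0⇒n6

Matches: [[4,2],[9,0],[9,3],[20,3],[26,0],[26,3]]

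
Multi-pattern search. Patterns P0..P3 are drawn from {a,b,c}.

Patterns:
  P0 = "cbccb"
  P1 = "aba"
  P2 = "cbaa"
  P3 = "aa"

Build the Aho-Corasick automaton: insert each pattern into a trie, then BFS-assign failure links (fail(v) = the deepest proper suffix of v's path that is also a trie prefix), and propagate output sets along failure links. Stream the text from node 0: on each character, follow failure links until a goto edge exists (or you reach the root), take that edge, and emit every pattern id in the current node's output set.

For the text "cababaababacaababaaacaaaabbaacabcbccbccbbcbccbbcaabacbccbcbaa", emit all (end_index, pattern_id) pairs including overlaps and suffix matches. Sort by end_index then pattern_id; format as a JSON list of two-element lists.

Build automaton:
Trie nodes:
  0='ε' goto a→6 c→1
  1='c' goto b→2
  2='cb' goto a→9 c→3
  3='cbc' goto c→4
  4='cbcc' goto b→5
  5='cbccb' goto ·  ←P0
  6='a' goto a→11 b→7
  7='ab' goto a→8
  8='aba' goto ·  ←P1
  9='cba' goto a→10
  10='cbaa' goto ·  ←P2
  11='aa' goto ·  ←P3

BFS fail/out derivation:
  n1('c'): parent n0 fail=0; on 'c' 0 → fail=0;  out ∅∪∅=∅
  n6('a'): parent n0 fail=0; on 'a' 0 → fail=0;  out ∅∪∅=∅
  n2('cb'): parent n1 fail=0; on 'b' 0 → fail=0;  out ∅∪∅=∅
  n7('ab'): parent n6 fail=0; on 'b' 0 → fail=0;  out ∅∪∅=∅
  n11('aa'): parent n6 fail=0; on 'a' 0 → fail=6;  out {3}∪∅={3}
  n3('cbc'): parent n2 fail=0; on 'c' 0 → fail=1;  out ∅∪∅=∅
  n8('aba'): parent n7 fail=0; on 'a' 0 → fail=6;  out {1}∪∅={1}
  n9('cba'): parent n2 fail=0; on 'a' 0 → fail=6;  out ∅∪∅=∅
  n4('cbcc'): parent n3 fail=1; on 'c' 1→0 → fail=1;  out ∅∪∅=∅
  n10('cbaa'): parent n9 fail=6; on 'a' 6 → fail=11;  out {2}∪{3}={2,3}
  n5('cbccb'): parent n4 fail=1; on 'b' 1 → fail=2;  out {0}∪∅={0}

Scan:
pos 0 'c': at 1
pos 1 'a': at 6 (via fail)
pos 2 'b': at 7
pos 3 'a': at 8  → match P1@[1:3]
pos 4 'b': at 7 (via fail)
pos 5 'a': at 8  → match P1@[3:5]
pos 6 'a': at 11 (via fail)  → match P3@[5:6]
pos 7 'b': at 7 (via fail)
pos 8 'a': at 8  → match P1@[6:8]
pos 9 'b': at 7 (via fail)
pos 10 'a': at 8  → match P1@[8:10]
pos 11 'c': at 1 (via fail)
pos 12 'a': at 6 (via fail)
pos 13 'a': at 11  → match P3@[12:13]
pos 14 'b': at 7 (via fail)
pos 15 'a': at 8  → match P1@[13:15]
pos 16 'b': at 7 (via fail)
pos 17 'a': at 8  → match P1@[15:17]
pos 18 'a': at 11 (via fail)  → match P3@[17:18]
pos 19 'a': at 11 (via fail)  → match P3@[18:19]
pos 20 'c': at 1 (via fail)
pos 21 'a': at 6 (via fail)
pos 22 'a': at 11  → match P3@[21:22]
pos 23 'a': at 11 (via fail)  → match P3@[22:23]
pos 24 'a': at 11 (via fail)  → match P3@[23:24]
pos 25 'b': at 7 (via fail)
pos 26 'b': at 0 (via fail)
pos 27 'a': at 6
pos 28 'a': at 11  → match P3@[27:28]
pos 29 'c': at 1 (via fail)
pos 30 'a': at 6 (via fail)
pos 31 'b': at 7
pos 32 'c': at 1 (via fail)
pos 33 'b': at 2
pos 34 'c': at 3
pos 35 'c': at 4
pos 36 'b': at 5  → match P0@[32:36]
pos 37 'c': at 3 (via fail)
pos 38 'c': at 4
pos 39 'b': at 5  → match P0@[35:39]
pos 40 'b': at 0 (via fail)
pos 41 'c': at 1
pos 42 'b': at 2
pos 43 'c': at 3
pos 44 'c': at 4
pos 45 'b': at 5  → match P0@[41:45]
pos 46 'b': at 0 (via fail)
pos 47 'c': at 1
pos 48 'a': at 6 (via fail)
pos 49 'a': at 11  → match P3@[48:49]
pos 50 'b': at 7 (via fail)
pos 51 'a': at 8  → match P1@[49:51]
pos 52 'c': at 1 (via fail)
pos 53 'b': at 2
pos 54 'c': at 3
pos 55 'c': at 4
pos 56 'b': at 5  → match P0@[52:56]
pos 57 'c': at 3 (via fail)
pos 58 'b': at 2 (via fail)
pos 59 'a': at 9
pos 60 'a': at 10  → match P2@[57:60],P3@[59:60]

Result: [[3,1],[5,1],[6,3],[8,1],[10,1],[13,3],[15,1],[17,1],[18,3],[19,3],[22,3],[23,3],[24,3],[28,3],[36,0],[39,0],[45,0],[49,3],[51,1],[56,0],[60,2],[60,3]]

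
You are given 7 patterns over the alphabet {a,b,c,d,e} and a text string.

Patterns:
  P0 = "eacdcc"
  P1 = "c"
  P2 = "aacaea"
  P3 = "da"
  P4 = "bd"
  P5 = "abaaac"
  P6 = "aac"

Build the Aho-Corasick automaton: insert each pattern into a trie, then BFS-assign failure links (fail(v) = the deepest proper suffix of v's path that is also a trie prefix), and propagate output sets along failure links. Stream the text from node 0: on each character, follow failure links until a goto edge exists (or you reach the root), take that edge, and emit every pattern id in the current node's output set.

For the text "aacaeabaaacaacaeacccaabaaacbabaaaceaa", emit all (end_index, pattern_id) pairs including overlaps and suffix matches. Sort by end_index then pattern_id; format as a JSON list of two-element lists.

Build:
Trie (insert patterns):
  0='ε' goto a→8 b→16 c→7 d→14 e→1
  1='e' goto a→2
  2='ea' goto c→3
  3='eac' goto d→4
  4='eacd' goto c→5
  5='eacdc' goto c→6
  6='eacdcc' goto ·  [P0 ends]
  7='c' goto ·  [P1 ends]
  8='a' goto a→9 b→18
  9='aa' goto c→10
  10='aac' goto a→11  [P6 ends]
  11='aaca' goto e→12
  12='aacae' goto a→13
  13='aacaea' goto ·  [P2 ends]
  14='d' goto a→15
  15='da' goto ·  [P3 ends]
  16='b' goto d→17
  17='bd' goto ·  [P4 ends]
  18='ab' goto a→19
  19='aba' goto a→20
  20='abaa' goto a→21
  21='abaaa' goto c→22
  22='abaaac' goto ·  [P5 ends]

BFS fail/out derivation:
  fail(1) 'e': from fail(0)=0 chase 'e': 0 ⇒ 0;  out=∅∪out(0)=∅
  fail(7) 'c': from fail(0)=0 chase 'c': 0 ⇒ 0;  out={1}∪out(0)={1}
  fail(8) 'a': from fail(0)=0 chase 'a': 0 ⇒ 0;  out=∅∪out(0)=∅
  fail(14) 'd': from fail(0)=0 chase 'd': 0 ⇒ 0;  out=∅∪out(0)=∅
  fail(16) 'b': from fail(0)=0 chase 'b': 0 ⇒ 0;  out=∅∪out(0)=∅
  fail(2) 'ea': from fail(1)=0 chase 'a': 0 ⇒ 8;  out=∅∪out(8)=∅
  fail(9) 'aa': from fail(8)=0 chase 'a': 0 ⇒ 8;  out=∅∪out(8)=∅
  fail(15) 'da': from fail(14)=0 chase 'a': 0 ⇒ 8;  out={3}∪out(8)={3}
  fail(17) 'bd': from fail(16)=0 chase 'd': 0 ⇒ 14;  out={4}∪out(14)={4}
  fail(18) 'ab': from fail(8)=0 chase 'b': 0 ⇒ 16;  out=∅∪out(16)=∅
  fail(3) 'eac': from fail(2)=8 chase 'c': 8→0 ⇒ 7;  out=∅∪out(7)={1}
  fail(10) 'aac': from fail(9)=8 chase 'c': 8→0 ⇒ 7;  out={6}∪out(7)={1,6}
  fail(19) 'aba': from fail(18)=16 chase 'a': 16→0 ⇒ 8;  out=∅∪out(8)=∅
  fail(4) 'eacd': from fail(3)=7 chase 'd': 7→0 ⇒ 14;  out=∅∪out(14)=∅
  fail(11) 'aaca': from fail(10)=7 chase 'a': 7→0 ⇒ 8;  out=∅∪out(8)=∅
  fail(20) 'abaa': from fail(19)=8 chase 'a': 8 ⇒ 9;  out=∅∪out(9)=∅
  fail(5) 'eacdc': from fail(4)=14 chase 'c': 14→0 ⇒ 7;  out=∅∪out(7)={1}
  fail(12) 'aacae': from fail(11)=8 chase 'e': 8→0 ⇒ 1;  out=∅∪out(1)=∅
  fail(21) 'abaaa': from fail(20)=9 chase 'a': 9→8 ⇒ 9;  out=∅∪out(9)=∅
  fail(6) 'eacdcc': from fail(5)=7 chase 'c': 7→0 ⇒ 7;  out={0}∪out(7)={0,1}
  fail(13) 'aacaea': from fail(12)=1 chase 'a': 1 ⇒ 2;  out={2}∪out(2)={2}
  fail(22) 'abaaac': from fail(21)=9 chase 'c': 9 ⇒ 10;  out={5}∪out(10)={1,5,6}

Run:
pos 0 'a': at 8
pos 1 'a': at 9
pos 2 'c': at 10  → match P1@[2:2],P6@[0:2]
pos 3 'a': at 11
pos 4 'e': at 12
pos 5 'a': at 13  → match P2@[0:5]
pos 6 'b': at 18 ·f
pos 7 'a': at 19
pos 8 'a': at 20
pos 9 'a': at 21
pos 10 'c': at 22  → match P1@[10:10],P5@[5:10],P6@[8:10]
pos 11 'a': at 11 ·f
pos 12 'a': at 9 ·f
pos 13 'c': at 10  → match P1@[13:13],P6@[11:13]
pos 14 'a': at 11
pos 15 'e': at 12
pos 16 'a': at 13  → match P2@[11:16]
pos 17 'c': at 3 ·f  → match P1@[17:17]
pos 18 'c': at 7 ·f  → match P1@[18:18]
pos 19 'c': at 7 ·f  → match P1@[19:19]
pos 20 'a': at 8 ·f
pos 21 'a': at 9
pos 22 'b': at 18 ·f
pos 23 'a': at 19
pos 24 'a': at 20
pos 25 'a': at 21
pos 26 'c': at 22  → match P1@[26:26],P5@[21:26],P6@[24:26]
pos 27 'b': at 16 ·f
pos 28 'a': at 8 ·f
pos 29 'b': at 18
pos 30 'a': at 19
pos 31 'a': at 20
pos 32 'a': at 21
pos 33 'c': at 22  → match P1@[33:33],P5@[28:33],P6@[31:33]
pos 34 'e': at 1 ·f
pos 35 'a': at 2
pos 36 'a': at 9 ·f

Result: [[2,1],[2,6],[5,2],[10,1],[10,5],[10,6],[13,1],[13,6],[16,2],[17,1],[18,1],[19,1],[26,1],[26,5],[26,6],[33,1],[33,5],[33,6]]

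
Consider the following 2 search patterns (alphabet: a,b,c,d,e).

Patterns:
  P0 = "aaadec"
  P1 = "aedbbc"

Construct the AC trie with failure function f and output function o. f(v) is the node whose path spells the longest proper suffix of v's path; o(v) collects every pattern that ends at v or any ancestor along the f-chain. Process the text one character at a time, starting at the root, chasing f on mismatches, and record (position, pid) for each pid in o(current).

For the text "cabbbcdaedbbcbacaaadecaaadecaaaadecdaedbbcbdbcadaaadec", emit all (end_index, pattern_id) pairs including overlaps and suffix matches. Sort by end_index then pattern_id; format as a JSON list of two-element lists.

Construct AC machine:
Trie nodes:
  0='ε' goto a→1
  1='a' goto a→2 e→7
  2='aa' goto a→3
  3='aaa' goto d→4
  4='aaad' goto e→5
  5='aaade' goto c→6
  6='aaadec' goto ·  ←P0
  7='ae' goto d→8
  8='aed' goto b→9
  9='aedb' goto b→10
  10='aedbb' goto c→11
  11='aedbbc' goto ·  ←P1

Failure links (BFS by depth):
  fail(1) 'a': from fail(0)=0 chase 'a': 0 ⇒ 0;  out=∅∪out(0)=∅
  fail(2) 'aa': from fail(1)=0 chase 'a': 0 ⇒ 1;  out=∅∪out(1)=∅
  fail(7) 'ae': from fail(1)=0 chase 'e': 0 ⇒ 0;  out=∅∪out(0)=∅
  fail(3) 'aaa': from fail(2)=1 chase 'a': 1 ⇒ 2;  out=∅∪out(2)=∅
  fail(8) 'aed': from fail(7)=0 chase 'd': 0 ⇒ 0;  out=∅∪out(0)=∅
  fail(4) 'aaad': from fail(3)=2 chase 'd': 2→1→0 ⇒ 0;  out=∅∪out(0)=∅
  fail(9) 'aedb': from fail(8)=0 chase 'b': 0 ⇒ 0;  out=∅∪out(0)=∅
  fail(5) 'aaade': from fail(4)=0 chase 'e': 0 ⇒ 0;  out=∅∪out(0)=∅
  fail(10) 'aedbb': from fail(9)=0 chase 'b': 0 ⇒ 0;  out=∅∪out(0)=∅
  fail(6) 'aaadec': from fail(5)=0 chase 'c': 0 ⇒ 0;  out={0}∪out(0)={0}
  fail(11) 'aedbbc': from fail(10)=0 chase 'c': 0 ⇒ 0;  out={1}∪out(0)={1}

Scan:
pos 0 'c': at 0
pos 1 'a': at 1
pos 2 'b': at 0 ·f
pos 3 'b': at 0
pos 4 'b': at 0
pos 5 'c': at 0
pos 6 'd': at 0
pos 7 'a': at 1
pos 8 'e': at 7
pos 9 'd': at 8
pos 10 'b': at 9
pos 11 'b': at 10
pos 12 'c': at 11  ** P1@[7:12]
pos 13 'b': at 0 ·f
pos 14 'a': at 1
pos 15 'c': at 0 ·f
pos 16 'a': at 1
pos 17 'a': at 2
pos 18 'a': at 3
pos 19 'd': at 4
pos 20 'e': at 5
pos 21 'c': at 6  ** P0@[16:21]
pos 22 'a': at 1 ·f
pos 23 'a': at 2
pos 24 'a': at 3
pos 25 'd': at 4
pos 26 'e': at 5
pos 27 'c': at 6  ** P0@[22:27]
pos 28 'a': at 1 ·f
pos 29 'a': at 2
pos 30 'a': at 3
pos 31 'a': at 3 ·f
pos 32 'd': at 4
pos 33 'e': at 5
pos 34 'c': at 6  ** P0@[29:34]
pos 35 'd': at 0 ·f
pos 36 'a': at 1
pos 37 'e': at 7
pos 38 'd': at 8
pos 39 'b': at 9
pos 40 'b': at 10
pos 41 'c': at 11  ** P1@[36:41]
pos 42 'b': at 0 ·f
pos 43 'd': at 0
pos 44 'b': at 0
pos 45 'c': at 0
pos 46 'a': at 1
pos 47 'd': at 0 ·f
pos 48 'a': at 1
pos 49 'a': at 2
pos 50 'a': at 3
pos 51 'd': at 4
pos 52 'e': at 5
pos 53 'c': at 6  ** P0@[48:53]

All matches (sorted): [[12,1],[21,0],[27,0],[34,0],[41,1],[53,0]]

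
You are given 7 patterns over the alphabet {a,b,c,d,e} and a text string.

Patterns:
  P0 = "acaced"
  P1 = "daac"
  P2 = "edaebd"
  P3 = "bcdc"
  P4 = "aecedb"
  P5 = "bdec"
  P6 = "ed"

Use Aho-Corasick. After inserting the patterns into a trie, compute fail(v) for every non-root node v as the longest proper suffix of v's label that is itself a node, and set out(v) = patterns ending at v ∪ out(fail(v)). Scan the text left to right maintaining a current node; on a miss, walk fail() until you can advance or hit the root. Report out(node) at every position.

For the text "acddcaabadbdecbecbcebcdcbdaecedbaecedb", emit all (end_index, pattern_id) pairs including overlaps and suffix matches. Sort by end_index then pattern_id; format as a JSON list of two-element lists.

Construct AC machine:
Trie nodes:
  0='ε' goto a→1 b→17 d→7 e→11
  1='a' goto c→2 e→21
  2='ac' goto a→3
  3='aca' goto c→4
  4='acac' goto e→5
  5='acace' goto d→6
  6='acaced' goto ·  ←P0
  7='d' goto a→8
  8='da' goto a→9
  9='daa' goto c→10
  10='daac' goto ·  ←P1
  11='e' goto d→12
  12='ed' goto a→13  ←P6
  13='eda' goto e→14
  14='edae' goto b→15
  15='edaeb' goto d→16
  16='edaebd' goto ·  ←P2
  17='b' goto c→18 d→26
  18='bc' goto d→19
  19='bcd' goto c→20
  20='bcdc' goto ·  ←P3
  21='ae' goto c→22
  22='aec' goto e→23
  23='aece' goto d→24
  24='aeced' goto b→25
  25='aecedb' goto ·  ←P4
  26='bd' goto e→27
  27='bde' goto c→28
  28='bdec' goto ·  ←P5

BFS fail/out derivation:
  fail(1) 'a': from fail(0)=0 chase 'a': 0 ⇒ 0;  out=∅∪out(0)=∅
  fail(7) 'd': from fail(0)=0 chase 'd': 0 ⇒ 0;  out=∅∪out(0)=∅
  fail(11) 'e': from fail(0)=0 chase 'e': 0 ⇒ 0;  out=∅∪out(0)=∅
  fail(17) 'b': from fail(0)=0 chase 'b': 0 ⇒ 0;  out=∅∪out(0)=∅
  fail(2) 'ac': from fail(1)=0 chase 'c': 0 ⇒ 0;  out=∅∪out(0)=∅
  fail(8) 'da': from fail(7)=0 chase 'a': 0 ⇒ 1;  out=∅∪out(1)=∅
  fail(12) 'ed': from fail(11)=0 chase 'd': 0 ⇒ 7;  out={6}∪out(7)={6}
  fail(18) 'bc': from fail(17)=0 chase 'c': 0 ⇒ 0;  out=∅∪out(0)=∅
  fail(21) 'ae': from fail(1)=0 chase 'e': 0 ⇒ 11;  out=∅∪out(11)=∅
  fail(26) 'bd': from fail(17)=0 chase 'd': 0 ⇒ 7;  out=∅∪out(7)=∅
  fail(3) 'aca': from fail(2)=0 chase 'a': 0 ⇒ 1;  out=∅∪out(1)=∅
  fail(9) 'daa': from fail(8)=1 chase 'a': 1→0 ⇒ 1;  out=∅∪out(1)=∅
  fail(13) 'eda': from fail(12)=7 chase 'a': 7 ⇒ 8;  out=∅∪out(8)=∅
  fail(19) 'bcd': from fail(18)=0 chase 'd': 0 ⇒ 7;  out=∅∪out(7)=∅
  fail(22) 'aec': from fail(21)=11 chase 'c': 11→0 ⇒ 0;  out=∅∪out(0)=∅
  fail(27) 'bde': from fail(26)=7 chase 'e': 7→0 ⇒ 11;  out=∅∪out(11)=∅
  fail(4) 'acac': from fail(3)=1 chase 'c': 1 ⇒ 2;  out=∅∪out(2)=∅
  fail(10) 'daac': from fail(9)=1 chase 'c': 1 ⇒ 2;  out={1}∪out(2)={1}
  fail(14) 'edae': from fail(13)=8 chase 'e': 8→1 ⇒ 21;  out=∅∪out(21)=∅
  fail(20) 'bcdc': from fail(19)=7 chase 'c': 7→0 ⇒ 0;  out={3}∪out(0)={3}
  fail(23) 'aece': from fail(22)=0 chase 'e': 0 ⇒ 11;  out=∅∪out(11)=∅
  fail(28) 'bdec': from fail(27)=11 chase 'c': 11→0 ⇒ 0;  out={5}∪out(0)={5}
  fail(5) 'acace': from fail(4)=2 chase 'e': 2→0 ⇒ 11;  out=∅∪out(11)=∅
  fail(15) 'edaeb': from fail(14)=21 chase 'b': 21→11→0 ⇒ 17;  out=∅∪out(17)=∅
  fail(24) 'aeced': from fail(23)=11 chase 'd': 11 ⇒ 12;  out=∅∪out(12)={6}
  fail(6) 'acaced': from fail(5)=11 chase 'd': 11 ⇒ 12;  out={0}∪out(12)={0,6}
  fail(16) 'edaebd': from fail(15)=17 chase 'd': 17 ⇒ 26;  out={2}∪out(26)={2}
  fail(25) 'aecedb': from fail(24)=12 chase 'b': 12→7→0 ⇒ 17;  out={4}∪out(17)={4}

Run:
[0] read 'a'  n0⇒n1
[1] read 'c'  n1⇒n2
[2] read 'd'  n2⇒n7 ·f
[3] read 'd'  n7⇒n7 ·f
[4] read 'c'  n7⇒n0 ·f
[5] read 'a'  n0⇒n1
[6] read 'a'  n1⇒n1 ·f
[7] read 'b'  n1⇒n17 ·f
[8] read 'a'  n17⇒n1 ·f
[9] read 'd'  n1⇒n7 ·f
[10] read 'b'  n7⇒n17 ·f
[11] read 'd'  n17⇒n26
[12] read 'e'  n26⇒n27
[13] read 'c'  n27⇒n28  emit P5@[10:13]
[14] read 'b'  n28⇒n17 ·f
[15] read 'e'  n17⇒n11 ·f
[16] read 'c'  n11⇒n0 ·f
[17] read 'b'  n0⇒n17
[18] read 'c'  n17⇒n18
[19] read 'e'  n18⇒n11 ·f
[20] read 'b'  n11⇒n17 ·f
[21] read 'c'  n17⇒n18
[22] read 'd'  n18⇒n19
[23] read 'c'  n19⇒n20  emit P3@[20:23]
[24] read 'b'  n20⇒n17 ·f
[25] read 'd'  n17⇒n26
[26] read 'a'  n26⇒n8 ·f
[27] read 'e'  n8⇒n21 ·f
[28] read 'c'  n21⇒n22
[29] read 'e'  n22⇒n23
[30] read 'd'  n23⇒n24  emit P6@[29:30]
[31] read 'b'  n24⇒n25  emit P4@[26:31]
[32] read 'a'  n25⇒n1 ·f
[33] read 'e'  n1⇒n21
[34] read 'c'  n21⇒n22
[35] read 'e'  n22⇒n23
[36] read 'd'  n23⇒n24  emit P6@[35:36]
[37] read 'b'  n24⇒n25  emit P4@[32:37]

Result: [[13,5],[23,3],[30,6],[31,4],[36,6],[37,4]]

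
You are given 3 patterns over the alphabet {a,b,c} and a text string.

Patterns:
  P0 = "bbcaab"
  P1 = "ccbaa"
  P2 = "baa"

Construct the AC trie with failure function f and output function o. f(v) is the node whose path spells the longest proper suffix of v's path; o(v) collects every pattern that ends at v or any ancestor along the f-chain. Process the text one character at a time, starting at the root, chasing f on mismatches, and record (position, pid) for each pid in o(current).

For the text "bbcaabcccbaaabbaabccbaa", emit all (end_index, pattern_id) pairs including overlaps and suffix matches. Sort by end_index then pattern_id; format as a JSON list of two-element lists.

Build:
Trie nodes:
  n0 'ε': b→1 c→7
  n1 'b': a→12 b→2
  n2 'bb': c→3
  n3 'bbc': a→4
  n4 'bbca': a→5
  n5 'bbcaa': b→6
  n6 'bbcaab': ·  [P0 ends]
  n7 'c': c→8
  n8 'cc': b→9
  n9 'ccb': a→10
  n10 'ccba': a→11
  n11 'ccbaa': ·  [P1 ends]
  n12 'ba': a→13
  n13 'baa': ·  [P2 ends]

Failure links (BFS by depth):
  fail(1) 'b': from fail(0)=0 chase 'b': 0 ⇒ 0;  out=∅∪out(0)=∅
  fail(7) 'c': from fail(0)=0 chase 'c': 0 ⇒ 0;  out=∅∪out(0)=∅
  fail(2) 'bb': from fail(1)=0 chase 'b': 0 ⇒ 1;  out=∅∪out(1)=∅
  fail(8) 'cc': from fail(7)=0 chase 'c': 0 ⇒ 7;  out=∅∪out(7)=∅
  fail(12) 'ba': from fail(1)=0 chase 'a': 0 ⇒ 0;  out=∅∪out(0)=∅
  fail(3) 'bbc': from fail(2)=1 chase 'c': 1→0 ⇒ 7;  out=∅∪out(7)=∅
  fail(9) 'ccb': from fail(8)=7 chase 'b': 7→0 ⇒ 1;  out=∅∪out(1)=∅
  fail(13) 'baa': from fail(12)=0 chase 'a': 0 ⇒ 0;  out={2}∪out(0)={2}
  fail(4) 'bbca': from fail(3)=7 chase 'a': 7→0 ⇒ 0;  out=∅∪out(0)=∅
  fail(10) 'ccba': from fail(9)=1 chase 'a': 1 ⇒ 12;  out=∅∪out(12)=∅
  fail(5) 'bbcaa': from fail(4)=0 chase 'a': 0 ⇒ 0;  out=∅∪out(0)=∅
  fail(11) 'ccbaa': from fail(10)=12 chase 'a': 12 ⇒ 13;  out={1}∪out(13)={1,2}
  fail(6) 'bbcaab': from fail(5)=0 chase 'b': 0 ⇒ 1;  out={0}∪out(1)={0}

Run:
i=0 'b': node 0→1
i=1 'b': node 1→2
i=2 'c': node 2→3
i=3 'a': node 3→4
i=4 'a': node 4→5
i=5 'b': node 5→6  → match P0@[0:5]
i=6 'c': node 6→7 ·f
i=7 'c': node 7→8
i=8 'c': node 8→8 ·f
i=9 'b': node 8→9
i=10 'a': node 9→10
i=11 'a': node 10→11  → match P1@[7:11],P2@[9:11]
i=12 'a': node 11→0 ·f
i=13 'b': node 0→1
i=14 'b': node 1→2
i=15 'a': node 2→12 ·f
i=16 'a': node 12→13  → match P2@[14:16]
i=17 'b': node 13→1 ·f
i=18 'c': node 1→7 ·f
i=19 'c': node 7→8
i=20 'b': node 8→9
i=21 'a': node 9→10
i=22 'a': node 10→11  → match P1@[18:22],P2@[20:22]

All matches (sorted): [[5,0],[11,1],[11,2],[16,2],[22,1],[22,2]]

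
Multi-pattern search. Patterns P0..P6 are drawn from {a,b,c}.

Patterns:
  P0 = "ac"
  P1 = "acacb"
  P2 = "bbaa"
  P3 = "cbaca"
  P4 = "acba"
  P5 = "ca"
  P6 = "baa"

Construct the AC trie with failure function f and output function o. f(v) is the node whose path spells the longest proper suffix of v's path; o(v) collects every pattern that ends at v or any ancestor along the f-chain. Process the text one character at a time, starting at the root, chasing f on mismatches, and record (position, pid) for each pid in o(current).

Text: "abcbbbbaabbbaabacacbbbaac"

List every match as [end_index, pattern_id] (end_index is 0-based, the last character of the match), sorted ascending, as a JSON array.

Build:
Trie nodes:
  n0 'ε': a→1 b→6 c→10
  n1 'a': c→2
  n2 'ac': a→3 b→15  ←P0
  n3 'aca': c→4
  n4 'acac': b→5
  n5 'acacb': ·  ←P1
  n6 'b': a→18 b→7
  n7 'bb': a→8
  n8 'bba': a→9
  n9 'bbaa': ·  ←P2
  n10 'c': a→17 b→11
  n11 'cb': a→12
  n12 'cba': c→13
  n13 'cbac': a→14
  n14 'cbaca': ·  ←P3
  n15 'acb': a→16
  n16 'acba': ·  ←P4
  n17 'ca': ·  ←P5
  n18 'ba': a→19
  n19 'baa': ·  ←P6

BFS fail/out derivation:
  fail(1) 'a': from fail(0)=0 chase 'a': 0 ⇒ 0;  out=∅∪out(0)=∅
  fail(6) 'b': from fail(0)=0 chase 'b': 0 ⇒ 0;  out=∅∪out(0)=∅
  fail(10) 'c': from fail(0)=0 chase 'c': 0 ⇒ 0;  out=∅∪out(0)=∅
  fail(2) 'ac': from fail(1)=0 chase 'c': 0 ⇒ 10;  out={0}∪out(10)={0}
  fail(7) 'bb': from fail(6)=0 chase 'b': 0 ⇒ 6;  out=∅∪out(6)=∅
  fail(11) 'cb': from fail(10)=0 chase 'b': 0 ⇒ 6;  out=∅∪out(6)=∅
  fail(17) 'ca': from fail(10)=0 chase 'a': 0 ⇒ 1;  out={5}∪out(1)={5}
  fail(18) 'ba': from fail(6)=0 chase 'a': 0 ⇒ 1;  out=∅∪out(1)=∅
  fail(3) 'aca': from fail(2)=10 chase 'a': 10 ⇒ 17;  out=∅∪out(17)={5}
  fail(8) 'bba': from fail(7)=6 chase 'a': 6 ⇒ 18;  out=∅∪out(18)=∅
  fail(12) 'cba': from fail(11)=6 chase 'a': 6 ⇒ 18;  out=∅∪out(18)=∅
  fail(15) 'acb': from fail(2)=10 chase 'b': 10 ⇒ 11;  out=∅∪out(11)=∅
  fail(19) 'baa': from fail(18)=1 chase 'a': 1→0 ⇒ 1;  out={6}∪out(1)={6}
  fail(4) 'acac': from fail(3)=17 chase 'c': 17→1 ⇒ 2;  out=∅∪out(2)={0}
  fail(9) 'bbaa': from fail(8)=18 chase 'a': 18 ⇒ 19;  out={2}∪out(19)={2,6}
  fail(13) 'cbac': from fail(12)=18 chase 'c': 18→1 ⇒ 2;  out=∅∪out(2)={0}
  fail(16) 'acba': from fail(15)=11 chase 'a': 11 ⇒ 12;  out={4}∪out(12)={4}
  fail(5) 'acacb': from fail(4)=2 chase 'b': 2 ⇒ 15;  out={1}∪out(15)={1}
  fail(14) 'cbaca': from fail(13)=2 chase 'a': 2 ⇒ 3;  out={3}∪out(3)={3,5}

Text stream:
pos 0 'a': at 1
pos 1 'b': at 6 (via fail)
pos 2 'c': at 10 (via fail)
pos 3 'b': at 11
pos 4 'b': at 7 (via fail)
pos 5 'b': at 7 (via fail)
pos 6 'b': at 7 (via fail)
pos 7 'a': at 8
pos 8 'a': at 9  emit P2@[5:8],P6@[6:8]
pos 9 'b': at 6 (via fail)
pos 10 'b': at 7
pos 11 'b': at 7 (via fail)
pos 12 'a': at 8
pos 13 'a': at 9  emit P2@[10:13],P6@[11:13]
pos 14 'b': at 6 (via fail)
pos 15 'a': at 18
pos 16 'c': at 2 (via fail)  emit P0@[15:16]
pos 17 'a': at 3  emit P5@[16:17]
pos 18 'c': at 4  emit P0@[17:18]
pos 19 'b': at 5  emit P1@[15:19]
pos 20 'b': at 7 (via fail)
pos 21 'b': at 7 (via fail)
pos 22 'a': at 8
pos 23 'a': at 9  emit P2@[20:23],P6@[21:23]
pos 24 'c': at 2 (via fail)  emit P0@[23:24]

Result: [[8,2],[8,6],[13,2],[13,6],[16,0],[17,5],[18,0],[19,1],[23,2],[23,6],[24,0]]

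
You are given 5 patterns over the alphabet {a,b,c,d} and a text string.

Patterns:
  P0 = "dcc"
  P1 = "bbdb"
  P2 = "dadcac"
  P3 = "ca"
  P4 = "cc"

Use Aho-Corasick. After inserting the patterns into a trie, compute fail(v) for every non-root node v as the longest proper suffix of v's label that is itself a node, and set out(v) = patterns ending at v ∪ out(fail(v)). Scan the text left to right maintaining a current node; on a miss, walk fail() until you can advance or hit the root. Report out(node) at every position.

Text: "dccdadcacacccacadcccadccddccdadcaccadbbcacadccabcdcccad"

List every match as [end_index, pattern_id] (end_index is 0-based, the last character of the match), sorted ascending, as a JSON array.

Construct AC machine:
Trie (insert patterns):
  0='ε' goto b→4 c→13 d→1
  1='d' goto a→8 c→2
  2='dc' goto c→3
  3='dcc' goto ·  ←P0
  4='b' goto b→5
  5='bb' goto d→6
  6='bbd' goto b→7
  7='bbdb' goto ·  ←P1
  8='da' goto d→9
  9='dad' goto c→10
  10='dadc' goto a→11
  11='dadca' goto c→12
  12='dadcac' goto ·  ←P2
  13='c' goto a→14 c→15
  14='ca' goto ·  ←P3
  15='cc' goto ·  ←P4

BFS fail/out derivation:
  n1('d'): parent n0 fail=0; on 'd' 0 → fail=0;  out ∅∪∅=∅
  n4('b'): parent n0 fail=0; on 'b' 0 → fail=0;  out ∅∪∅=∅
  n13('c'): parent n0 fail=0; on 'c' 0 → fail=0;  out ∅∪∅=∅
  n2('dc'): parent n1 fail=0; on 'c' 0 → fail=13;  out ∅∪∅=∅
  n5('bb'): parent n4 fail=0; on 'b' 0 → fail=4;  out ∅∪∅=∅
  n8('da'): parent n1 fail=0; on 'a' 0 → fail=0;  out ∅∪∅=∅
  n14('ca'): parent n13 fail=0; on 'a' 0 → fail=0;  out {3}∪∅={3}
  n15('cc'): parent n13 fail=0; on 'c' 0 → fail=13;  out {4}∪∅={4}
  n3('dcc'): parent n2 fail=13; on 'c' 13 → fail=15;  out {0}∪{4}={0,4}
  n6('bbd'): parent n5 fail=4; on 'd' 4→0 → fail=1;  out ∅∪∅=∅
  n9('dad'): parent n8 fail=0; on 'd' 0 → fail=1;  out ∅∪∅=∅
  n7('bbdb'): parent n6 fail=1; on 'b' 1→0 → fail=4;  out {1}∪∅={1}
  n10('dadc'): parent n9 fail=1; on 'c' 1 → fail=2;  out ∅∪∅=∅
  n11('dadca'): parent n10 fail=2; on 'a' 2→13 → fail=14;  out ∅∪{3}={3}
  n12('dadcac'): parent n11 fail=14; on 'c' 14→0 → fail=13;  out {2}∪∅={2}

Text stream:
[0] read 'd'  n0⇒n1
[1] read 'c'  n1⇒n2
[2] read 'c'  n2⇒n3  ** P0@[0:2],P4@[1:2]
[3] read 'd'  n3⇒n1 (via fail)
[4] read 'a'  n1⇒n8
[5] read 'd'  n8⇒n9
[6] read 'c'  n9⇒n10
[7] read 'a'  n10⇒n11  ** P3@[6:7]
[8] read 'c'  n11⇒n12  ** P2@[3:8]
[9] read 'a'  n12⇒n14 (via fail)  ** P3@[8:9]
[10] read 'c'  n14⇒n13 (via fail)
[11] read 'c'  n13⇒n15  ** P4@[10:11]
[12] read 'c'  n15⇒n15 (via fail)  ** P4@[11:12]
[13] read 'a'  n15⇒n14 (via fail)  ** P3@[12:13]
[14] read 'c'  n14⇒n13 (via fail)
[15] read 'a'  n13⇒n14  ** P3@[14:15]
[16] read 'd'  n14⇒n1 (via fail)
[17] read 'c'  n1⇒n2
[18] read 'c'  n2⇒n3  ** P0@[16:18],P4@[17:18]
[19] read 'c'  n3⇒n15 (via fail)  ** P4@[18:19]
[20] read 'a'  n15⇒n14 (via fail)  ** P3@[19:20]
[21] read 'd'  n14⇒n1 (via fail)
[22] read 'c'  n1⇒n2
[23] read 'c'  n2⇒n3  ** P0@[21:23],P4@[22:23]
[24] read 'd'  n3⇒n1 (via fail)
[25] read 'd'  n1⇒n1 (via fail)
[26] read 'c'  n1⇒n2
[27] read 'c'  n2⇒n3  ** P0@[25:27],P4@[26:27]
[28] read 'd'  n3⇒n1 (via fail)
[29] read 'a'  n1⇒n8
[30] read 'd'  n8⇒n9
[31] read 'c'  n9⇒n10
[32] read 'a'  n10⇒n11  ** P3@[31:32]
[33] read 'c'  n11⇒n12  ** P2@[28:33]
[34] read 'c'  n12⇒n15 (via fail)  ** P4@[33:34]
[35] read 'a'  n15⇒n14 (via fail)  ** P3@[34:35]
[36] read 'd'  n14⇒n1 (via fail)
[37] read 'b'  n1⇒n4 (via fail)
[38] read 'b'  n4⇒n5
[39] read 'c'  n5⇒n13 (via fail)
[40] read 'a'  n13⇒n14  ** P3@[39:40]
[41] read 'c'  n14⇒n13 (via fail)
[42] read 'a'  n13⇒n14  ** P3@[41:42]
[43] read 'd'  n14⇒n1 (via fail)
[44] read 'c'  n1⇒n2
[45] read 'c'  n2⇒n3  ** P0@[43:45],P4@[44:45]
[46] read 'a'  n3⇒n14 (via fail)  ** P3@[45:46]
[47] read 'b'  n14⇒n4 (via fail)
[48] read 'c'  n4⇒n13 (via fail)
[49] read 'd'  n13⇒n1 (via fail)
[50] read 'c'  n1⇒n2
[51] read 'c'  n2⇒n3  ** P0@[49:51],P4@[50:51]
[52] read 'c'  n3⇒n15 (via fail)  ** P4@[51:52]
[53] read 'a'  n15⇒n14 (via fail)  ** P3@[52:53]
[54] read 'd'  n14⇒n1 (via fail)

Matches: [[2,0],[2,4],[7,3],[8,2],[9,3],[11,4],[12,4],[13,3],[15,3],[18,0],[18,4],[19,4],[20,3],[23,0],[23,4],[27,0],[27,4],[32,3],[33,2],[34,4],[35,3],[40,3],[42,3],[45,0],[45,4],[46,3],[51,0],[51,4],[52,4],[53,3]]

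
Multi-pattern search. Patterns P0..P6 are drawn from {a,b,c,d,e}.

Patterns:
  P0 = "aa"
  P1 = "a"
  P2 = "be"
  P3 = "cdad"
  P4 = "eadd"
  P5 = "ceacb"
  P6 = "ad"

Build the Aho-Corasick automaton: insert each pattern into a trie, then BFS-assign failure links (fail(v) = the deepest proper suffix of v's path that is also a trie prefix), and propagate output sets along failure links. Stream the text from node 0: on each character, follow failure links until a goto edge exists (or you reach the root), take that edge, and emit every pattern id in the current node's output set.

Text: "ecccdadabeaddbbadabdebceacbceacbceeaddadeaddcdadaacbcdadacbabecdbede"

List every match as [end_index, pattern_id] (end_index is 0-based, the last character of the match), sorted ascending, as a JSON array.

Build automaton:
Trie nodes:
  0='ε' goto a→1 b→3 c→5 e→9
  1='a' goto a→2 d→17  [P1 ends]
  2='aa' goto ·  [P0 ends]
  3='b' goto e→4
  4='be' goto ·  [P2 ends]
  5='c' goto d→6 e→13
  6='cd' goto a→7
  7='cda' goto d→8
  8='cdad' goto ·  [P3 ends]
  9='e' goto a→10
  10='ea' goto d→11
  11='ead' goto d→12
  12='eadd' goto ·  [P4 ends]
  13='ce' goto a→14
  14='cea' goto c→15
  15='ceac' goto b→16
  16='ceacb' goto ·  [P5 ends]
  17='ad' goto ·  [P6 ends]

BFS fail/out derivation:
  fail(1) 'a': from fail(0)=0 chase 'a': 0 ⇒ 0;  out={1}∪out(0)={1}
  fail(3) 'b': from fail(0)=0 chase 'b': 0 ⇒ 0;  out=∅∪out(0)=∅
  fail(5) 'c': from fail(0)=0 chase 'c': 0 ⇒ 0;  out=∅∪out(0)=∅
  fail(9) 'e': from fail(0)=0 chase 'e': 0 ⇒ 0;  out=∅∪out(0)=∅
  fail(2) 'aa': from fail(1)=0 chase 'a': 0 ⇒ 1;  out={0}∪out(1)={0,1}
  fail(4) 'be': from fail(3)=0 chase 'e': 0 ⇒ 9;  out={2}∪out(9)={2}
  fail(6) 'cd': from fail(5)=0 chase 'd': 0 ⇒ 0;  out=∅∪out(0)=∅
  fail(10) 'ea': from fail(9)=0 chase 'a': 0 ⇒ 1;  out=∅∪out(1)={1}
  fail(13) 'ce': from fail(5)=0 chase 'e': 0 ⇒ 9;  out=∅∪out(9)=∅
  fail(17) 'ad': from fail(1)=0 chase 'd': 0 ⇒ 0;  out={6}∪out(0)={6}
  fail(7) 'cda': from fail(6)=0 chase 'a': 0 ⇒ 1;  out=∅∪out(1)={1}
  fail(11) 'ead': from fail(10)=1 chase 'd': 1 ⇒ 17;  out=∅∪out(17)={6}
  fail(14) 'cea': from fail(13)=9 chase 'a': 9 ⇒ 10;  out=∅∪out(10)={1}
  fail(8) 'cdad': from fail(7)=1 chase 'd': 1 ⇒ 17;  out={3}∪out(17)={3,6}
  fail(12) 'eadd': from fail(11)=17 chase 'd': 17→0 ⇒ 0;  out={4}∪out(0)={4}
  fail(15) 'ceac': from fail(14)=10 chase 'c': 10→1→0 ⇒ 5;  out=∅∪out(5)=∅
  fail(16) 'ceacb': from fail(15)=5 chase 'b': 5→0 ⇒ 3;  out={5}∪out(3)={5}

Text stream:
i=0 'e': node 0→9
i=1 'c': node 9→5 ·f
i=2 'c': node 5→5 ·f
i=3 'c': node 5→5 ·f
i=4 'd': node 5→6
i=5 'a': node 6→7  → match P1@[5:5]
i=6 'd': node 7→8  → match P3@[3:6],P6@[5:6]
i=7 'a': node 8→1 ·f  → match P1@[7:7]
i=8 'b': node 1→3 ·f
i=9 'e': node 3→4  → match P2@[8:9]
i=10 'a': node 4→10 ·f  → match P1@[10:10]
i=11 'd': node 10→11  → match P6@[10:11]
i=12 'd': node 11→12  → match P4@[9:12]
i=13 'b': node 12→3 ·f
i=14 'b': node 3→3 ·f
i=15 'a': node 3→1 ·f  → match P1@[15:15]
i=16 'd': node 1→17  → match P6@[15:16]
i=17 'a': node 17→1 ·f  → match P1@[17:17]
i=18 'b': node 1→3 ·f
i=19 'd': node 3→0 ·f
i=20 'e': node 0→9
i=21 'b': node 9→3 ·f
i=22 'c': node 3→5 ·f
i=23 'e': node 5→13
i=24 'a': node 13→14  → match P1@[24:24]
i=25 'c': node 14→15
i=26 'b': node 15→16  → match P5@[22:26]
i=27 'c': node 16→5 ·f
i=28 'e': node 5→13
i=29 'a': node 13→14  → match P1@[29:29]
i=30 'c': node 14→15
i=31 'b': node 15→16  → match P5@[27:31]
i=32 'c': node 16→5 ·f
i=33 'e': node 5→13
i=34 'e': node 13→9 ·f
i=35 'a': node 9→10  → match P1@[35:35]
i=36 'd': node 10→11  → match P6@[35:36]
i=37 'd': node 11→12  → match P4@[34:37]
i=38 'a': node 12→1 ·f  → match P1@[38:38]
i=39 'd': node 1→17  → match P6@[38:39]
i=40 'e': node 17→9 ·f
i=41 'a': node 9→10  → match P1@[41:41]
i=42 'd': node 10→11  → match P6@[41:42]
i=43 'd': node 11→12  → match P4@[40:43]
i=44 'c': node 12→5 ·f
i=45 'd': node 5→6
i=46 'a': node 6→7  → match P1@[46:46]
i=47 'd': node 7→8  → match P3@[44:47],P6@[46:47]
i=48 'a': node 8→1 ·f  → match P1@[48:48]
i=49 'a': node 1→2  → match P0@[48:49],P1@[49:49]
i=50 'c': node 2→5 ·f
i=51 'b': node 5→3 ·f
i=52 'c': node 3→5 ·f
i=53 'd': node 5→6
i=54 'a': node 6→7  → match P1@[54:54]
i=55 'd': node 7→8  → match P3@[52:55],P6@[54:55]
i=56 'a': node 8→1 ·f  → match P1@[56:56]
i=57 'c': node 1→5 ·f
i=58 'b': node 5→3 ·f
i=59 'a': node 3→1 ·f  → match P1@[59:59]
i=60 'b': node 1→3 ·f
i=61 'e': node 3→4  → match P2@[60:61]
i=62 'c': node 4→5 ·f
i=63 'd': node 5→6
i=64 'b': node 6→3 ·f
i=65 'e': node 3→4  → match P2@[64:65]
i=66 'd': node 4→0 ·f
i=67 'e': node 0→9

All matches (sorted): [[5,1],[6,3],[6,6],[7,1],[9,2],[10,1],[11,6],[12,4],[15,1],[16,6],[17,1],[24,1],[26,5],[29,1],[31,5],[35,1],[36,6],[37,4],[38,1],[39,6],[41,1],[42,6],[43,4],[46,1],[47,3],[47,6],[48,1],[49,0],[49,1],[54,1],[55,3],[55,6],[56,1],[59,1],[61,2],[65,2]]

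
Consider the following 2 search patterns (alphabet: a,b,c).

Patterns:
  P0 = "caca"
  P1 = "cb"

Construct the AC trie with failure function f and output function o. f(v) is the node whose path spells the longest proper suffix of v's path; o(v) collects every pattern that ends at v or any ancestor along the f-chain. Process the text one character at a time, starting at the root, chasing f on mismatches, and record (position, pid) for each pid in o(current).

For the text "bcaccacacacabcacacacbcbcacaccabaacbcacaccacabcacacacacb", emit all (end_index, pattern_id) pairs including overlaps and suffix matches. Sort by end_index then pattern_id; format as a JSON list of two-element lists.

Build:
Trie nodes:
  0='ε' goto c→1
  1='c' goto a→2 b→5
  2='ca' goto c→3
  3='cac' goto a→4
  4='caca' goto ·  ←P0
  5='cb' goto ·  ←P1

Failure links (BFS by depth):
  fail(1) 'c': from fail(0)=0 chase 'c': 0 ⇒ 0;  out=∅∪out(0)=∅
  fail(2) 'ca': from fail(1)=0 chase 'a': 0 ⇒ 0;  out=∅∪out(0)=∅
  fail(5) 'cb': from fail(1)=0 chase 'b': 0 ⇒ 0;  out={1}∪out(0)={1}
  fail(3) 'cac': from fail(2)=0 chase 'c': 0 ⇒ 1;  out=∅∪out(1)=∅
  fail(4) 'caca': from fail(3)=1 chase 'a': 1 ⇒ 2;  out={0}∪out(2)={0}

Scan:
[0] read 'b'  n0⇒n0
[1] read 'c'  n0⇒n1
[2] read 'a'  n1⇒n2
[3] read 'c'  n2⇒n3
[4] read 'c'  n3⇒n1 ·f
[5] read 'a'  n1⇒n2
[6] read 'c'  n2⇒n3
[7] read 'a'  n3⇒n4  emit P0@[4:7]
[8] read 'c'  n4⇒n3 ·f
[9] read 'a'  n3⇒n4  emit P0@[6:9]
[10] read 'c'  n4⇒n3 ·f
[11] read 'a'  n3⇒n4  emit P0@[8:11]
[12] read 'b'  n4⇒n0 ·f
[13] read 'c'  n0⇒n1
[14] read 'a'  n1⇒n2
[15] read 'c'  n2⇒n3
[16] read 'a'  n3⇒n4  emit P0@[13:16]
[17] read 'c'  n4⇒n3 ·f
[18] read 'a'  n3⇒n4  emit P0@[15:18]
[19] read 'c'  n4⇒n3 ·f
[20] read 'b'  n3⇒n5 ·f  emit P1@[19:20]
[21] read 'c'  n5⇒n1 ·f
[22] read 'b'  n1⇒n5  emit P1@[21:22]
[23] read 'c'  n5⇒n1 ·f
[24] read 'a'  n1⇒n2
[25] read 'c'  n2⇒n3
[26] read 'a'  n3⇒n4  emit P0@[23:26]
[27] read 'c'  n4⇒n3 ·f
[28] read 'c'  n3⇒n1 ·f
[29] read 'a'  n1⇒n2
[30] read 'b'  n2⇒n0 ·f
[31] read 'a'  n0⇒n0
[32] read 'a'  n0⇒n0
[33] read 'c'  n0⇒n1
[34] read 'b'  n1⇒n5  emit P1@[33:34]
[35] read 'c'  n5⇒n1 ·f
[36] read 'a'  n1⇒n2
[37] read 'c'  n2⇒n3
[38] read 'a'  n3⇒n4  emit P0@[35:38]
[39] read 'c'  n4⇒n3 ·f
[40] read 'c'  n3⇒n1 ·f
[41] read 'a'  n1⇒n2
[42] read 'c'  n2⇒n3
[43] read 'a'  n3⇒n4  emit P0@[40:43]
[44] read 'b'  n4⇒n0 ·f
[45] read 'c'  n0⇒n1
[46] read 'a'  n1⇒n2
[47] read 'c'  n2⇒n3
[48] read 'a'  n3⇒n4  emit P0@[45:48]
[49] read 'c'  n4⇒n3 ·f
[50] read 'a'  n3⇒n4  emit P0@[47:50]
[51] read 'c'  n4⇒n3 ·f
[52] read 'a'  n3⇒n4  emit P0@[49:52]
[53] read 'c'  n4⇒n3 ·f
[54] read 'b'  n3⇒n5 ·f  emit P1@[53:54]

Result: [[7,0],[9,0],[11,0],[16,0],[18,0],[20,1],[22,1],[26,0],[34,1],[38,0],[43,0],[48,0],[50,0],[52,0],[54,1]]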